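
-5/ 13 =-0.38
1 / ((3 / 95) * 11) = 95/33 = 2.88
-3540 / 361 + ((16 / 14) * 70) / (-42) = -88780/7581 = -11.71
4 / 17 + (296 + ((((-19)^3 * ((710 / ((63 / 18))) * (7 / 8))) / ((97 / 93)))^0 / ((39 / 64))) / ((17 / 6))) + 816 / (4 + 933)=61643788/207077 = 297.69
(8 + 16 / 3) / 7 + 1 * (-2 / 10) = 179/105 = 1.70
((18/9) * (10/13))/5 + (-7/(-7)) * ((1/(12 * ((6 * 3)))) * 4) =229/702 = 0.33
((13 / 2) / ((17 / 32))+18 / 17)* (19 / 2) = 126.29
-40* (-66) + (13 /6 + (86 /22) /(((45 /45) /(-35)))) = 165353/66 = 2505.35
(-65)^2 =4225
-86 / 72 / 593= -43/21348 = 0.00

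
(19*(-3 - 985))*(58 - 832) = 14529528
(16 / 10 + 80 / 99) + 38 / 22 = 2047/495 = 4.14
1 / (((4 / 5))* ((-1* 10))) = -1/8 = -0.12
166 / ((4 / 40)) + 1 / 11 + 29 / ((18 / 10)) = 165944/99 = 1676.20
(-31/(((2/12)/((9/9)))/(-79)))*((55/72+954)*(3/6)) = 168351607/24 = 7014650.29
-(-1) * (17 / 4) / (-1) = -17/4 = -4.25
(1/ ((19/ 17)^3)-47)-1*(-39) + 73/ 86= -3795767/589874 = -6.43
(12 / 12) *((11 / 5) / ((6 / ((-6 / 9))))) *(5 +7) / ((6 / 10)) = -44/9 = -4.89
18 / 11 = 1.64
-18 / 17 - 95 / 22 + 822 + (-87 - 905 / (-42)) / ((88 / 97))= 46776955/62832 = 744.48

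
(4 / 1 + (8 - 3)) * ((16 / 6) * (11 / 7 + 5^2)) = 4464/7 = 637.71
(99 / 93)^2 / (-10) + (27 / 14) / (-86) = -785313/5785220 = -0.14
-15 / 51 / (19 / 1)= -5/323 = -0.02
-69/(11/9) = -621/11 = -56.45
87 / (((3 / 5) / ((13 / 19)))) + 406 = 9599/19 = 505.21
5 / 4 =1.25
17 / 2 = 8.50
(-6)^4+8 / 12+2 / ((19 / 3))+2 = 74042/57 = 1298.98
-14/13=-1.08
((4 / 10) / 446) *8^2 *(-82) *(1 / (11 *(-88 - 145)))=5248/2857745 = 0.00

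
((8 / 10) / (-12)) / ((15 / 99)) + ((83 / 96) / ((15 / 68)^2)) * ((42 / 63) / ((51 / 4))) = 2971/6075 = 0.49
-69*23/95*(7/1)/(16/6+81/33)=-366597/16055 = -22.83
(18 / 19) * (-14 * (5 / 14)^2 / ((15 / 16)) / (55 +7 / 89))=-3560/108661 = -0.03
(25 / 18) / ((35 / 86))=215/63 = 3.41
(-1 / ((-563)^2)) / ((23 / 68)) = -68/7290287 = 0.00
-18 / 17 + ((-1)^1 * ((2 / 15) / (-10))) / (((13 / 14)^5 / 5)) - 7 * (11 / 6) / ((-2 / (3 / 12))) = 324138351/504958480 = 0.64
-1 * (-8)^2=-64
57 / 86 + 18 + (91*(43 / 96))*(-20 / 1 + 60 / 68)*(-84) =382898365/5848 = 65475.10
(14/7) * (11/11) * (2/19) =0.21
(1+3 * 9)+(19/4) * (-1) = 23.25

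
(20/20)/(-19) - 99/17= -1898/323 = -5.88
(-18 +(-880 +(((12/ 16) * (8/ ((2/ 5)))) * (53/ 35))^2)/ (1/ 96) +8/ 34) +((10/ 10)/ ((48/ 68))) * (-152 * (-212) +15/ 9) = 320433341/29988 = 10685.39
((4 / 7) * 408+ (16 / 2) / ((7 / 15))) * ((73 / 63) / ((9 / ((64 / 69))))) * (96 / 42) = 43655168/639009 = 68.32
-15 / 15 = -1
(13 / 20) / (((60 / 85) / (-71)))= -15691/240 = -65.38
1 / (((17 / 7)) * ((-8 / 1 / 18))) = -63/68 = -0.93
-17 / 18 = -0.94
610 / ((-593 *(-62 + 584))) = -305/154773 = 0.00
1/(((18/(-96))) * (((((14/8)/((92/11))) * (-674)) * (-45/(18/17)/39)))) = -76544/2205665 = -0.03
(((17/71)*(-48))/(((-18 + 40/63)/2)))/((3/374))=6408864/38837 = 165.02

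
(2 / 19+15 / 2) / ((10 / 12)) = 867/95 = 9.13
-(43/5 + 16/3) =-209/15 = -13.93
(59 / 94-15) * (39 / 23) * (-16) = 421512/1081 = 389.93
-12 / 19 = -0.63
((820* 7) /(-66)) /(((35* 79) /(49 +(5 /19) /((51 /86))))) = -3928702/2526183 = -1.56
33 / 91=0.36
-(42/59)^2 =-0.51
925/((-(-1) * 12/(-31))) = -28675/12 = -2389.58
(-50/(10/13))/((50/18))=-117/5 = -23.40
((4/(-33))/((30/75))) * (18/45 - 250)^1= 832/11 = 75.64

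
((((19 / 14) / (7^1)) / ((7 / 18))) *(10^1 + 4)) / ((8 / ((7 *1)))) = 171/28 = 6.11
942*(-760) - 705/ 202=-144616545/202 = -715923.49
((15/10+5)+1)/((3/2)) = 5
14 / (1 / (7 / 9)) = 98/9 = 10.89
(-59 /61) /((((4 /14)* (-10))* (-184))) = -413/224480 = 0.00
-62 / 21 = -2.95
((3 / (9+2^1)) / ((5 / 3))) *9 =81/55 = 1.47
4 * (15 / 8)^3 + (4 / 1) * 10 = 8495/128 = 66.37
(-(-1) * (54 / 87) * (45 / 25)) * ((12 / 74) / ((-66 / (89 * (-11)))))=14418/5365 = 2.69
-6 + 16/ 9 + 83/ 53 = -1267/477 = -2.66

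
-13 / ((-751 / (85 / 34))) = 65/1502 = 0.04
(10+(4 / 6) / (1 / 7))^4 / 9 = 3748096/729 = 5141.42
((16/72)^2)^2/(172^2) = 1/12131289 = 0.00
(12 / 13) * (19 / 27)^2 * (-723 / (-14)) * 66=3828044/2457 = 1558.02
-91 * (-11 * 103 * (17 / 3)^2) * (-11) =-327764437/9 = -36418270.78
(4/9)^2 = 16/81 = 0.20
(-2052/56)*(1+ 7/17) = -6156/119 = -51.73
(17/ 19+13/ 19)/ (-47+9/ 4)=-120/3401 = -0.04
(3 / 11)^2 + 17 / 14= 2183/1694 = 1.29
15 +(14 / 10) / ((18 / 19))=1483/90 = 16.48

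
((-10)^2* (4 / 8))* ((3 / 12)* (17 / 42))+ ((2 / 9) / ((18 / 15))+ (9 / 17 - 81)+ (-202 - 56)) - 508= -10811435/12852 = -841.23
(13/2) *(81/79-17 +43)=175.66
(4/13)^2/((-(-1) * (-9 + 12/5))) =-80/5577 = -0.01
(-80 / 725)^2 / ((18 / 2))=256/189225 = 0.00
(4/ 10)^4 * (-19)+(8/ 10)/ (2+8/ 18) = -1094/6875 = -0.16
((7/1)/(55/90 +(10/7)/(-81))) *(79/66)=104517/7403 = 14.12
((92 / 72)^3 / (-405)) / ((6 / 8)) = -12167/1771470 = -0.01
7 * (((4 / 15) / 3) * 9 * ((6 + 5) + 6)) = 476/5 = 95.20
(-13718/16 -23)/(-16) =7043/128 = 55.02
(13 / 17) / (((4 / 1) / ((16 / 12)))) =13/51 = 0.25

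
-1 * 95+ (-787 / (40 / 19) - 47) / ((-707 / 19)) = -2366773/28280 = -83.69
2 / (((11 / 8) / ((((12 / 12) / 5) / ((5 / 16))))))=0.93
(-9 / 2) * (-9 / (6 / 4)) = 27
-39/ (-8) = 39/8 = 4.88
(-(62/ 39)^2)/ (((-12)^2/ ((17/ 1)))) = -16337/54756 = -0.30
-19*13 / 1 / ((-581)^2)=-247/337561 = 0.00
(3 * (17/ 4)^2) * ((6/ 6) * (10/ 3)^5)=1806250/81 = 22299.38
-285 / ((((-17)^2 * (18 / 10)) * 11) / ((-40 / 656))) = 2375/782034 = 0.00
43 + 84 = 127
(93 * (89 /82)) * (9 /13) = 74493/1066 = 69.88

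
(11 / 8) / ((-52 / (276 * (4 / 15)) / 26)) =-253/5 = -50.60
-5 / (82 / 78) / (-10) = 39/82 = 0.48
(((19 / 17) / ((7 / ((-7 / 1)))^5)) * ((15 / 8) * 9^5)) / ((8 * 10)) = -3365793/2176 = -1546.78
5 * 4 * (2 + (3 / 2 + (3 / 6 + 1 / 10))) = 82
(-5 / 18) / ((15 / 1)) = -1/54 = -0.02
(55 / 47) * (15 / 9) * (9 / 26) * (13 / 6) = 275/188 = 1.46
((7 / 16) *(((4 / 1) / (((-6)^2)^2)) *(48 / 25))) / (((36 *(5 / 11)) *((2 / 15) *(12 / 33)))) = 847/259200 = 0.00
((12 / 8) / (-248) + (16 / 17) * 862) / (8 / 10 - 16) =-53.37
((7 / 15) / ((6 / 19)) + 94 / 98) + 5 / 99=120667/48510 = 2.49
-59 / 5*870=-10266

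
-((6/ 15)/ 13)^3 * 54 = -432/274625 = 0.00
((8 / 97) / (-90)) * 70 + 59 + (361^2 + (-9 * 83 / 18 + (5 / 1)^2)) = 227614559/1746 = 130363.44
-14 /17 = -0.82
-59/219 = -0.27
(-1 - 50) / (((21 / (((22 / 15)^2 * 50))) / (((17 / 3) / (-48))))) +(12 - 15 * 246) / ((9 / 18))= -8306735/1134 = -7325.16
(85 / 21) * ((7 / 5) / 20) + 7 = 437/60 = 7.28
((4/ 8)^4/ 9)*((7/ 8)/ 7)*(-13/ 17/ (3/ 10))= -65/29376 = 0.00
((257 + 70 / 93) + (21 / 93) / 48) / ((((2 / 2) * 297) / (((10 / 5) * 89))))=34135327/220968 = 154.48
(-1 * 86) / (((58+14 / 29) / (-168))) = 26187/106 = 247.05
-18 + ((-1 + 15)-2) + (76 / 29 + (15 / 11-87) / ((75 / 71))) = -673476/7975 = -84.45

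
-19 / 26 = -0.73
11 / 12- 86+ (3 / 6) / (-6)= -511/6 = -85.17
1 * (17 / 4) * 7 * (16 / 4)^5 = 30464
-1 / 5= -0.20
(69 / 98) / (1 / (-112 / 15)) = -184/35 = -5.26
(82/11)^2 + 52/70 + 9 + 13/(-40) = 2201797/33880 = 64.99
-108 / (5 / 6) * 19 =-12312/5 = -2462.40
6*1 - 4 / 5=26/5 = 5.20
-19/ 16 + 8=109/16 = 6.81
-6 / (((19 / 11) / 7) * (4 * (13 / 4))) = -462/247 = -1.87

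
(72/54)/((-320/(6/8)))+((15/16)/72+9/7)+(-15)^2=3041413/13440 = 226.30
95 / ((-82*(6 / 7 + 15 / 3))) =-665/3362 = -0.20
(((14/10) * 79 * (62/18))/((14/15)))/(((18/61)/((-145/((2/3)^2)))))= -21661405/48 = -451279.27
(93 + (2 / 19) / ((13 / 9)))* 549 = 12620961/247 = 51097.01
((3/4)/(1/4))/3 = 1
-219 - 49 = -268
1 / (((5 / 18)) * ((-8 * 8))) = -9/160 = -0.06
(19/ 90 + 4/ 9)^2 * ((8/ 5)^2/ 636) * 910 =1.57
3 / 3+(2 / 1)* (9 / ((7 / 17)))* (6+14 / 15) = 10643/35 = 304.09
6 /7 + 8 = 62/7 = 8.86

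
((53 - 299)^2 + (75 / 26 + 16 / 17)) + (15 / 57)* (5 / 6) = 762371008/12597 = 60520.05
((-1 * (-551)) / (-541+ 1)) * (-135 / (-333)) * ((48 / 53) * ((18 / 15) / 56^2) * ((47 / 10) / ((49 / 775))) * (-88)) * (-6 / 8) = -26492631/37666888 = -0.70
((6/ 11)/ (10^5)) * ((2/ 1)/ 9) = 1/825000 = 0.00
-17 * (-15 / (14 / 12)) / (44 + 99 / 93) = 4.85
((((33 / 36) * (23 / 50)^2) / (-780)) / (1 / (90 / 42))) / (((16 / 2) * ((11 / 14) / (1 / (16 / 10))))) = -529/9984000 = 0.00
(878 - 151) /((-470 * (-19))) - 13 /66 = -17027/147345 = -0.12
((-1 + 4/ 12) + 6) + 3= 25/3 = 8.33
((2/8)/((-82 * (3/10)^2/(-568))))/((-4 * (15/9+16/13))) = -23075/13899 = -1.66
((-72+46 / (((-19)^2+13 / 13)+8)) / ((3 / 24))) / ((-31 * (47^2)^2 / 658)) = 1489264/595424905 = 0.00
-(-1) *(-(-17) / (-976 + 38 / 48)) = -408/23405 = -0.02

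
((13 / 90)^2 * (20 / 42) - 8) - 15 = -391061/17010 = -22.99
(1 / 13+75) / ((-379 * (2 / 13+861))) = -976/4242905 = 0.00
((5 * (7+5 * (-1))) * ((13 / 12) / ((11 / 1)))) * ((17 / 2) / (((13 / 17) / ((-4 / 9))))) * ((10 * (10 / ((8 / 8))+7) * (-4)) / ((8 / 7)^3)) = 42128975/19008 = 2216.38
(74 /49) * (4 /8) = 37/49 = 0.76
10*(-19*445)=-84550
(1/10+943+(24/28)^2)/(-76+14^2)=462479/58800 = 7.87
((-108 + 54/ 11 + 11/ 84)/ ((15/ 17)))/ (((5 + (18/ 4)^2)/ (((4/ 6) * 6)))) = -18.49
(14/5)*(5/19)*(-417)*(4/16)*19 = -2919/2 = -1459.50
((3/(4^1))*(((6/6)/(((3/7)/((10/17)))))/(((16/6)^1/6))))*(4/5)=1.85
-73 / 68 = -1.07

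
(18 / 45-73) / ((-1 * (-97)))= -363/485 = -0.75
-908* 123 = -111684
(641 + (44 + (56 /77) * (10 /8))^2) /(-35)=-75.94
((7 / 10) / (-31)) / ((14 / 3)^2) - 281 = -2439089/8680 = -281.00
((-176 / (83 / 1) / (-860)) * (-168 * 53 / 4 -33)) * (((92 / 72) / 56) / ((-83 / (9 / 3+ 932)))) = 11875061/8294356 = 1.43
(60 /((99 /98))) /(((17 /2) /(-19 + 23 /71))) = -101920/781 = -130.50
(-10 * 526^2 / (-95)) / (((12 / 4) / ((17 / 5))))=9406984/285 = 33006.96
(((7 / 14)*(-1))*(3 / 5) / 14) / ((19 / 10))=-3/266 = -0.01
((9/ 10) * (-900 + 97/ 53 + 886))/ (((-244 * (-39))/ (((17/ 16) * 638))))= -2098701/2689856 = -0.78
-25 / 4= -6.25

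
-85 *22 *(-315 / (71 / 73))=43000650/71 = 605642.96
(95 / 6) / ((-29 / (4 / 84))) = -95/3654 = -0.03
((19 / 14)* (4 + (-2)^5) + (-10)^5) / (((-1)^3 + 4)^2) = -33346/3 = -11115.33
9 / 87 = 3/29 = 0.10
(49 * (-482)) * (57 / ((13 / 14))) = -18847164/13 = -1449781.85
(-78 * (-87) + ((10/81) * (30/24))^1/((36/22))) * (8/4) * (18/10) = 19788251/810 = 24429.94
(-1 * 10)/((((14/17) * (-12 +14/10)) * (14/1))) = 425/5194 = 0.08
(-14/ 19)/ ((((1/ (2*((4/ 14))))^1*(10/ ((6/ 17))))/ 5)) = -24/323 = -0.07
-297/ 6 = -99/2 = -49.50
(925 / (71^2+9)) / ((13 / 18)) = 333/1313 = 0.25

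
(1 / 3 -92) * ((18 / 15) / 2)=-55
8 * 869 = 6952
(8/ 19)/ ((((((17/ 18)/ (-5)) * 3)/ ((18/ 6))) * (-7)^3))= 720/110789 = 0.01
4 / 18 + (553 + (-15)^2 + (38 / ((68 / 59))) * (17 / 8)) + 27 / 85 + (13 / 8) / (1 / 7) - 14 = 10354763/12240 = 845.98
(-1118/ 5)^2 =1249924/25 = 49996.96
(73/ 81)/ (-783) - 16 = -1014841/63423 = -16.00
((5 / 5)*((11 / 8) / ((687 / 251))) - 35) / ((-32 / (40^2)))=4739975/2748 = 1724.88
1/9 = 0.11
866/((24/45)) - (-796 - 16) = 9743/4 = 2435.75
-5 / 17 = -0.29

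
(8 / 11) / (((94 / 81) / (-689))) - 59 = -253739/517 = -490.79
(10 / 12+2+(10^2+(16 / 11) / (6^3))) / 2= 61087/1188 = 51.42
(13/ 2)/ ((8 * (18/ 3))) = 13/96 = 0.14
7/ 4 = 1.75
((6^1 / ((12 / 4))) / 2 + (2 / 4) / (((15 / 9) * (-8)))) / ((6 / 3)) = 77/160 = 0.48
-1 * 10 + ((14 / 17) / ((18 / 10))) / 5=-1516/153 = -9.91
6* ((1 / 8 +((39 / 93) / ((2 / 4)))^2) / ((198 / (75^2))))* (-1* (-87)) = 94449375/7688 = 12285.30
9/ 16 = 0.56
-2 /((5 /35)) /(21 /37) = -74/3 = -24.67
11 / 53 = 0.21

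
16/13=1.23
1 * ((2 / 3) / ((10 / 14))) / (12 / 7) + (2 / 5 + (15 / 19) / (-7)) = 1991/2394 = 0.83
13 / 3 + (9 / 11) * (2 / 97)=13925/3201 = 4.35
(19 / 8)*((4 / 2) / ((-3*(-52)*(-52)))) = -19/32448 = 0.00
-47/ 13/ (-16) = 47/208 = 0.23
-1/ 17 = -0.06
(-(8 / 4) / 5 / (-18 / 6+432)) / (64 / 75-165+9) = 5/831974 = 0.00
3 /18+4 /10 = 17/30 = 0.57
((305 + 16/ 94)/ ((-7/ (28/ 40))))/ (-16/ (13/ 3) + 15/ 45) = 559377/61570 = 9.09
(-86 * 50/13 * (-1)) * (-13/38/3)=-2150/57 = -37.72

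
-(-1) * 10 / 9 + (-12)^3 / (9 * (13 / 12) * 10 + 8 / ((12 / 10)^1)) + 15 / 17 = -1395679/95625 = -14.60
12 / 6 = 2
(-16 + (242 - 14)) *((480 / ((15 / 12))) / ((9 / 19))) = 515584/3 = 171861.33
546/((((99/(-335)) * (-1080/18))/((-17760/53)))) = -18047120/1749 = -10318.54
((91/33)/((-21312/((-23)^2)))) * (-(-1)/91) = -529/703296 = 0.00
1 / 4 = 0.25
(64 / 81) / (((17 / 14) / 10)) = 8960/1377 = 6.51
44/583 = 4/53 = 0.08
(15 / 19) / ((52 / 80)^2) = 6000/3211 = 1.87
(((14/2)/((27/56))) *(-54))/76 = -196/19 = -10.32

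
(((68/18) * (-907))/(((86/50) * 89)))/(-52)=385475/895518 = 0.43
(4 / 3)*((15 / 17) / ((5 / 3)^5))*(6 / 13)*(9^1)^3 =4251528/138125 = 30.78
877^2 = 769129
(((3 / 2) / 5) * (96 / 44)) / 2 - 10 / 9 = -388/495 = -0.78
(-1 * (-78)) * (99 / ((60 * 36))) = 143/40 = 3.58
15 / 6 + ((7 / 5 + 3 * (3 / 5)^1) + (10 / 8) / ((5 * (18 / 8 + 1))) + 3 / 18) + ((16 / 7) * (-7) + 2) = -1571/195 = -8.06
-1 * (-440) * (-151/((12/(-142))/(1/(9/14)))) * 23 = 759475640/27 = 28128727.41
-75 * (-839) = 62925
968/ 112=121/14 = 8.64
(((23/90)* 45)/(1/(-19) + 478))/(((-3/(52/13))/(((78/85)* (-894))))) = 6771752/257295 = 26.32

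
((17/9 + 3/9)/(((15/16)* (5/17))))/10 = 544/675 = 0.81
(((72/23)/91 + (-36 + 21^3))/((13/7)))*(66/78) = 212387967/50531 = 4203.12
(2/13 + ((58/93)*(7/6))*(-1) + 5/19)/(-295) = 21404/20329335 = 0.00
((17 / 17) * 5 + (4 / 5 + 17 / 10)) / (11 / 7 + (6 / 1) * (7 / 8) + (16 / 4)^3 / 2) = 210/1087 = 0.19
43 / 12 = 3.58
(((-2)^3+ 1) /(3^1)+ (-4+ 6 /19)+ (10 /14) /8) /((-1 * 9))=18923/28728 = 0.66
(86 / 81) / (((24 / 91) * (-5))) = -0.81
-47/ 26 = -1.81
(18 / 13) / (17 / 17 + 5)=3/13 = 0.23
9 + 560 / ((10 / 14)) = 793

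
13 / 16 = 0.81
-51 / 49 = -1.04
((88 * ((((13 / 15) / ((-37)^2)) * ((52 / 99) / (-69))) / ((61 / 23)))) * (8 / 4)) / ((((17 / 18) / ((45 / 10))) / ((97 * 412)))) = -432250624/7098265 = -60.90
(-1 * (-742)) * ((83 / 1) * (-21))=-1293306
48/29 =1.66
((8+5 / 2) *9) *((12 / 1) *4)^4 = 501645312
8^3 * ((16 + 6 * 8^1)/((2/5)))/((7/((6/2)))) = 245760/7 = 35108.57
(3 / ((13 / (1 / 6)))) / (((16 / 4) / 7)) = 7/104 = 0.07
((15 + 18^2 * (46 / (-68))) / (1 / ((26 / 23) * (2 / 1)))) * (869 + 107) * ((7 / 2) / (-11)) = 616560672/4301 = 143352.86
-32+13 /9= -275/9 = -30.56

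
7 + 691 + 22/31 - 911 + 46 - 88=-7883/31 = -254.29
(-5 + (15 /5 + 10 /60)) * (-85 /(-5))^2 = -3179/6 = -529.83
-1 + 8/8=0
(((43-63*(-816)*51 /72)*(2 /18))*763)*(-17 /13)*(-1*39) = 472883747/3 = 157627915.67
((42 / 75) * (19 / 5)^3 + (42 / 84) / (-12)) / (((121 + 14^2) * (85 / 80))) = 4602998/50521875 = 0.09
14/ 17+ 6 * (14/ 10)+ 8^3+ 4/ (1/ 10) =47704/85 = 561.22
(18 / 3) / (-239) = -6/239 = -0.03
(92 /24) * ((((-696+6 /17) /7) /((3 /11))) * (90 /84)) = -2493315/1666 = -1496.59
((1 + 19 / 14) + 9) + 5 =229/14 = 16.36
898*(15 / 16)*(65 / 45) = 1216.04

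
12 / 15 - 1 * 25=-121/5 = -24.20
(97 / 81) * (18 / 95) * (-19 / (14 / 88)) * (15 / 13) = -8536/273 = -31.27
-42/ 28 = -3/2 = -1.50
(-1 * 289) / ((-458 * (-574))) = -289/262892 = 0.00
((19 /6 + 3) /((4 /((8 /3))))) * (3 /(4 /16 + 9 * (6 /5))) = 740/663 = 1.12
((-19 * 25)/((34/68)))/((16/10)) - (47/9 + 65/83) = -1792069/2988 = -599.76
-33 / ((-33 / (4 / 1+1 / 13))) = 53/13 = 4.08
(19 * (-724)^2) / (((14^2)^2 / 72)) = 44817048/2401 = 18665.99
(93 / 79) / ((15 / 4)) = 124/395 = 0.31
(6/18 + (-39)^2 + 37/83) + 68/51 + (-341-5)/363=45861137/30129 = 1522.16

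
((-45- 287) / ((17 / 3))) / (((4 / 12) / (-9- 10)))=3339.53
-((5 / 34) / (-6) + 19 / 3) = -429/68 = -6.31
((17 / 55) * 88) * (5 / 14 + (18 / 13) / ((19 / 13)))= 23596/665 = 35.48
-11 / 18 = -0.61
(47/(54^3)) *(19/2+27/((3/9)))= 8507/314928 = 0.03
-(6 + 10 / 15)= -20/3 = -6.67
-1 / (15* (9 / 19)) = -19/135 = -0.14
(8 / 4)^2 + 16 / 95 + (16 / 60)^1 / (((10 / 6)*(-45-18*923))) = 32984744/7913025 = 4.17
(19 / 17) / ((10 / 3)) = 0.34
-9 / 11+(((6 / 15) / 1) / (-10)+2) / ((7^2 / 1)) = -0.78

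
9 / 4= 2.25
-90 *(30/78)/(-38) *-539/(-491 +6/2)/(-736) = -121275/88714496 = 0.00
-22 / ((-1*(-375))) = -22/375 = -0.06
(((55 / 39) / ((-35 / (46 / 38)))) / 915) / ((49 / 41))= -10373/232559145 = 0.00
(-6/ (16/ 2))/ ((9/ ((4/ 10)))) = -1/30 = -0.03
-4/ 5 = -0.80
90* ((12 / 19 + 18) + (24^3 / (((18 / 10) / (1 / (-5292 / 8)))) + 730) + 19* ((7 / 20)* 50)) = 89615215/931 = 96256.94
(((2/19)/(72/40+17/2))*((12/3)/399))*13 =1040/780843 = 0.00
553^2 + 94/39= 11926645/39 = 305811.41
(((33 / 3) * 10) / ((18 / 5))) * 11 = 336.11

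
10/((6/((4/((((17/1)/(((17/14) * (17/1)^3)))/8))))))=393040/21 = 18716.19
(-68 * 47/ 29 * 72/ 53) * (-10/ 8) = 287640/1537 = 187.14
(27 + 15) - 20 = 22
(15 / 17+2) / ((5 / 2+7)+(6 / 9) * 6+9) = 98/765 = 0.13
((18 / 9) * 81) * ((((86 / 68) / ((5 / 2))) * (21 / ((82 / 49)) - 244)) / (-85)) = 66103857/296225 = 223.15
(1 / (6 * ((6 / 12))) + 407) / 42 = 611/63 = 9.70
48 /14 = 24/7 = 3.43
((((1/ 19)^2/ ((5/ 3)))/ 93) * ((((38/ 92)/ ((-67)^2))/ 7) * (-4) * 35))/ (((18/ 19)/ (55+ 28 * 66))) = -1903/28805913 = 0.00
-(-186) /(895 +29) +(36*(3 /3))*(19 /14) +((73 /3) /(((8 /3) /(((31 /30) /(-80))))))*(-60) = 1383051/24640 = 56.13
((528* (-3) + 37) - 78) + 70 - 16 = -1571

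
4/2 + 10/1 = 12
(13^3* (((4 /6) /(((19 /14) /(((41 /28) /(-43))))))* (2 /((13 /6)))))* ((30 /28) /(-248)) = 103935/709156 = 0.15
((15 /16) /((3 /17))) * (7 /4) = 595/64 = 9.30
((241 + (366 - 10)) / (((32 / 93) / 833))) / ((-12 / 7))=-107914317/128 = -843080.60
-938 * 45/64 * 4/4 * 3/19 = -63315/608 = -104.14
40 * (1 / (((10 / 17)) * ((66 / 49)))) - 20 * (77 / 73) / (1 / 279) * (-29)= 411306238/2409 = 170737.33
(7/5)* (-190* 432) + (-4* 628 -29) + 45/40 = -939615/8 = -117451.88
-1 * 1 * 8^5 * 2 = -65536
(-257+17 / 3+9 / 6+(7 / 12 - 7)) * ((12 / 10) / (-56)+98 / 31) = -2793535/3472 = -804.59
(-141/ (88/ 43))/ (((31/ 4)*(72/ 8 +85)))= -129/1364 = -0.09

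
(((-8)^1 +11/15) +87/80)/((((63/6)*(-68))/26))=19279/85680 = 0.23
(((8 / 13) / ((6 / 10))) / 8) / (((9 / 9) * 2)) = 5/78 = 0.06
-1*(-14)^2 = -196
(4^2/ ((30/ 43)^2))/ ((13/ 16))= 118336/2925 = 40.46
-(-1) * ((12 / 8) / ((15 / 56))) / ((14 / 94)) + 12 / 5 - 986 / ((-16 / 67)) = 33351/8 = 4168.88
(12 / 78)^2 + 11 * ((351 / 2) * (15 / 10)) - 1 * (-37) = 2932.77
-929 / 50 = -18.58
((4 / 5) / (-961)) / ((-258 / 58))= 116/619845 = 0.00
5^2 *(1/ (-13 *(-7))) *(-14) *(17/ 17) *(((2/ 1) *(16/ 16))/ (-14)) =50/91 = 0.55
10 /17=0.59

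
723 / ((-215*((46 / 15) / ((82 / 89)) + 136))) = -88929/3684541 = -0.02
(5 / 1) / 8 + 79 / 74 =501/296 = 1.69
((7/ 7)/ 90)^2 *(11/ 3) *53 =0.02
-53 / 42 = -1.26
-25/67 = -0.37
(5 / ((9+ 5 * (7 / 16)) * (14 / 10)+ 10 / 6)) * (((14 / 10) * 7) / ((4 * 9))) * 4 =3920/12477 = 0.31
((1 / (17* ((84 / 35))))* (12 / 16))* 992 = 310/17 = 18.24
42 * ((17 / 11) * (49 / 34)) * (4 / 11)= 4116/121 = 34.02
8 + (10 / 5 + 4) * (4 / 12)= 10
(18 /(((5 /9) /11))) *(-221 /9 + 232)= 369666/5 = 73933.20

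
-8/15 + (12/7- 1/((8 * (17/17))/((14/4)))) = 1249/1680 = 0.74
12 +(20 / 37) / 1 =464/37 = 12.54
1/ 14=0.07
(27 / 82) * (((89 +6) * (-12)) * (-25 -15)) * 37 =22777200/41 = 555541.46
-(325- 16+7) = -316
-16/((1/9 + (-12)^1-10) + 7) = 72/67 = 1.07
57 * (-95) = -5415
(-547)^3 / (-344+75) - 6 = 163665709/269 = 608422.71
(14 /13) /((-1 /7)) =-98/13 = -7.54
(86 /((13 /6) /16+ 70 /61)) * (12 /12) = 503616/7513 = 67.03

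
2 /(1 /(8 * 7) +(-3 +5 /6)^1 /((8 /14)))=-168/317 = -0.53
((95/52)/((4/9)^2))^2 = 59213025/692224 = 85.54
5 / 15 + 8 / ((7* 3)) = 5/7 = 0.71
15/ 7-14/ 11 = 67/77 = 0.87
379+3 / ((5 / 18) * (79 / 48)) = 152297/395 = 385.56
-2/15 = -0.13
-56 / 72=-0.78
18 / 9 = 2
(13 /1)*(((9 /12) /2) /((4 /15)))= 585/32 = 18.28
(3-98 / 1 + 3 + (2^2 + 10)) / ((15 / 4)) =-104/5 = -20.80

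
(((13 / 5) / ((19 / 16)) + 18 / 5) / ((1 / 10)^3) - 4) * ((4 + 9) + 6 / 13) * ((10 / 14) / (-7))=-13740500/1729 = -7947.08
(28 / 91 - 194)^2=6340324/169 = 37516.71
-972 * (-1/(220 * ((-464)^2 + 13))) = 243/11841995 = 0.00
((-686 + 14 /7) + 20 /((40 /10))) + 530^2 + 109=280330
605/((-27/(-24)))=537.78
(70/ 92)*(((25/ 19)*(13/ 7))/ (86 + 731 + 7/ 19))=325/142876 = 0.00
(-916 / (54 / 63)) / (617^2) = -3206/1142067 = 0.00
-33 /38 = -0.87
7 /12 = 0.58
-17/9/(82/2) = -17/369 = -0.05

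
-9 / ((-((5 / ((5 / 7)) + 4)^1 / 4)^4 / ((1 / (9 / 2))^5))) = 8192/96059601 = 0.00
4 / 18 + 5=47/9 = 5.22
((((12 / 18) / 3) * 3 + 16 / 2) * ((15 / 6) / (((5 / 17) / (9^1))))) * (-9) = -5967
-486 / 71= -6.85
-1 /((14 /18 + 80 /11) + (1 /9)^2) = -0.12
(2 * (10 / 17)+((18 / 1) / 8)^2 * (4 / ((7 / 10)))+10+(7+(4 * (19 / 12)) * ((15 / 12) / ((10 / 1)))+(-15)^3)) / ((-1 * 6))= 554.52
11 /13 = 0.85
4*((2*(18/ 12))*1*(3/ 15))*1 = 12/5 = 2.40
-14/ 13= -1.08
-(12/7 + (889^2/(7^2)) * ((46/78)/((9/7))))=-18181595/2457 = -7399.92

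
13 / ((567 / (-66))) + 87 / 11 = 13297/2079 = 6.40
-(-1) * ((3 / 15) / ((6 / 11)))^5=0.01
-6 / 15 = -2/5 = -0.40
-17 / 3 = -5.67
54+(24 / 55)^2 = 163926/3025 = 54.19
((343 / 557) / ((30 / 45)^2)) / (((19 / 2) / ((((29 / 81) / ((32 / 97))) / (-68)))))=-964859/414514944 = 0.00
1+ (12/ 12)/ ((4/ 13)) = 17/4 = 4.25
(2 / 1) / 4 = 1/2 = 0.50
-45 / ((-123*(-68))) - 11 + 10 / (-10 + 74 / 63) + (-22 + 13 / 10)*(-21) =818780567/1937660 = 422.56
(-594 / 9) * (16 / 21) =-352/7 = -50.29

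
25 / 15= 5/3 = 1.67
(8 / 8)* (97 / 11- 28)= -19.18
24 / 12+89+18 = 109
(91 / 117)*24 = 18.67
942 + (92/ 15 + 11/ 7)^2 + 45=11536156/11025 = 1046.36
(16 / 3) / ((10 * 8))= 1/15 = 0.07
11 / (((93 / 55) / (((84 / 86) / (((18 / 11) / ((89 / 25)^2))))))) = 73799957/1499625 = 49.21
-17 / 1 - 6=-23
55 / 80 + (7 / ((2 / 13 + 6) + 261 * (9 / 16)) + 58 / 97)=65734627/49379984 = 1.33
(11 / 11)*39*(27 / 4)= 263.25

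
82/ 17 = 4.82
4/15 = 0.27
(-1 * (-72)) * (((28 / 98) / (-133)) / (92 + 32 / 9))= -324/200165 = 0.00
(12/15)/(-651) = -4/3255 = 0.00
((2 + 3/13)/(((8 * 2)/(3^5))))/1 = 7047/208 = 33.88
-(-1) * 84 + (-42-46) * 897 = -78852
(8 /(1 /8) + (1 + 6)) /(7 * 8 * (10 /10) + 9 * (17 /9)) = 71/73 = 0.97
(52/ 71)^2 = 2704/5041 = 0.54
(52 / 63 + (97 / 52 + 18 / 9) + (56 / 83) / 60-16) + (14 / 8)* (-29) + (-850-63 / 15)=-124567577/135954 = -916.25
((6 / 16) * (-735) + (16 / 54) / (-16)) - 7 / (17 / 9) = -1025771/3672 = -279.35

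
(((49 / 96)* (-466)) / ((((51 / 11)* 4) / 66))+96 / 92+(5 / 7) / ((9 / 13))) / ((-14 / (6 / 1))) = 665607923/1839264 = 361.89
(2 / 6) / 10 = 1/30 = 0.03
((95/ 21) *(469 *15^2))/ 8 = 477375/8 = 59671.88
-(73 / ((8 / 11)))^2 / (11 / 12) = -175857/16 = -10991.06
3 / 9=1/3 = 0.33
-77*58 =-4466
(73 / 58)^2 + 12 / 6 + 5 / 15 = 39535/10092 = 3.92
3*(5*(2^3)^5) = 491520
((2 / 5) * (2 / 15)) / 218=2/8175 = 0.00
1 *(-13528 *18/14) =-121752/7 = -17393.14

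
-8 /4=-2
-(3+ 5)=-8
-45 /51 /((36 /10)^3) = -625/33048 = -0.02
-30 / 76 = -15/38 = -0.39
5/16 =0.31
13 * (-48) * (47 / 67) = -29328/67 = -437.73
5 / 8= 0.62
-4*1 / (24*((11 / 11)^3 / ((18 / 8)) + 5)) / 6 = -1/196 = -0.01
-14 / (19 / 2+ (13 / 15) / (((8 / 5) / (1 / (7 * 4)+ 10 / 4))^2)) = -2107392/1757681 = -1.20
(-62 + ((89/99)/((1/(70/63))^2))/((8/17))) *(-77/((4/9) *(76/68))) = 113827189/12312 = 9245.22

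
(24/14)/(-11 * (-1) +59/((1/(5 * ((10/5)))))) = 12/4207 = 0.00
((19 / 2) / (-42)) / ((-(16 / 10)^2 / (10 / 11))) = 2375/29568 = 0.08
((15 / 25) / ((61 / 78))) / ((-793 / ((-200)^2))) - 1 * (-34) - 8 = -12.70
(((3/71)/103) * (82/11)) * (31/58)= 3813/2332847 = 0.00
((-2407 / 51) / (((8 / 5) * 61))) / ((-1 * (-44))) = -12035/1095072 = -0.01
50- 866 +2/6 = -2447/3 = -815.67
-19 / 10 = -1.90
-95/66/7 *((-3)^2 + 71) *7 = -3800/33 = -115.15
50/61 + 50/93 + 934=5306282/5673 = 935.36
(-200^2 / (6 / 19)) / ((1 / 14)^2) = -74480000/3 = -24826666.67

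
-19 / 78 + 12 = 917/78 = 11.76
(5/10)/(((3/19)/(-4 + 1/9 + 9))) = 437/27 = 16.19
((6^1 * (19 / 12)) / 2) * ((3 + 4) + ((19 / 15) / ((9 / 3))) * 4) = 7429/180 = 41.27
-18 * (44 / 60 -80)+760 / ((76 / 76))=10934/5 = 2186.80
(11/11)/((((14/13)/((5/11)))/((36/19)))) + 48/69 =50318/33649 = 1.50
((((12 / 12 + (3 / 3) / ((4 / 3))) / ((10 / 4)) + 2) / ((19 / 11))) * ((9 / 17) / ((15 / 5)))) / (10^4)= 891/32300000 = 0.00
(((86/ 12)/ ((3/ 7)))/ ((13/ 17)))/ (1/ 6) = 5117/39 = 131.21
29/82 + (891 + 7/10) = 182871/205 = 892.05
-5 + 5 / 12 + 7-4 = -1.58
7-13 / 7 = 36/7 = 5.14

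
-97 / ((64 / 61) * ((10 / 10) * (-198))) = 5917/12672 = 0.47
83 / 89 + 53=4800/89 = 53.93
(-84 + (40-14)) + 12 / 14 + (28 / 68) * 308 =8292/119 = 69.68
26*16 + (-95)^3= -856959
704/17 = 41.41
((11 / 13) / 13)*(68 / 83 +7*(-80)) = -510532/14027 = -36.40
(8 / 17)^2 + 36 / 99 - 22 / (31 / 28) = -1900604/98549 = -19.29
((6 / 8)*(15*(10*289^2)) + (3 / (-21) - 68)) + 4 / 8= 65772314/7 = 9396044.86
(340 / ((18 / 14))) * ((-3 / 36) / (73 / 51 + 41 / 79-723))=799085/26145981 = 0.03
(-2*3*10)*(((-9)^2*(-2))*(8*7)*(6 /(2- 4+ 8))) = 544320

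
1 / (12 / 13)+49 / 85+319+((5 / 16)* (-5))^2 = 21092047/65280 = 323.10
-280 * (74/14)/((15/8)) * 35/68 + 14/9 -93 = -76151/153 = -497.72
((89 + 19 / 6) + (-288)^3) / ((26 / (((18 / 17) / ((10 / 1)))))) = -97280.55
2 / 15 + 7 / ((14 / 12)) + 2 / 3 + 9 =79/5 = 15.80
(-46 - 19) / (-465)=13/93 = 0.14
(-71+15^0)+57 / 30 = -681/10 = -68.10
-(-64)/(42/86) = 2752/21 = 131.05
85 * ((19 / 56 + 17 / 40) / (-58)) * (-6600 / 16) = 1500675/3248 = 462.03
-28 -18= -46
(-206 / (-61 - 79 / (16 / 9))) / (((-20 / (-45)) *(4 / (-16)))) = -17.58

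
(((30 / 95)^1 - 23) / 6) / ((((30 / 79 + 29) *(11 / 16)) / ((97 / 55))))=-0.33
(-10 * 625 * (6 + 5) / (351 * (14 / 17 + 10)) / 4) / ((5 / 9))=-8.14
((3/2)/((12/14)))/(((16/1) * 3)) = 7/192 = 0.04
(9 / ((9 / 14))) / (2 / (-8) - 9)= -56/37 = -1.51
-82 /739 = -0.11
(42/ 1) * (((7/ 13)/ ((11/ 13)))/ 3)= 98/11 = 8.91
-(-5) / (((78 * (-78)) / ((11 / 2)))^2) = 605/148060224 = 0.00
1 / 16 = 0.06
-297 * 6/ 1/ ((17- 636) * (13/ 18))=32076/8047 = 3.99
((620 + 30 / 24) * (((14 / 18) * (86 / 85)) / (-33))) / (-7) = 2.12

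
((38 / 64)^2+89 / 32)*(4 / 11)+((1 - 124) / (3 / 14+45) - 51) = -31242261/594176 = -52.58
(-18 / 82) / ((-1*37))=9/1517 = 0.01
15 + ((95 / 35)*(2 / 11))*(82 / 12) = 18.37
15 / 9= 5/3 = 1.67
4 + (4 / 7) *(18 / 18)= 32/7 = 4.57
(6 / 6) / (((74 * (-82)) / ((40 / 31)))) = -10/47027 = 0.00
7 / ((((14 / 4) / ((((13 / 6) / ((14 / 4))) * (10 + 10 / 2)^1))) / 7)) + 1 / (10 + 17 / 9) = 13919/107 = 130.08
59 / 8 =7.38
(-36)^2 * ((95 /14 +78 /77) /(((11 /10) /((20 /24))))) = 6485400/847 = 7656.91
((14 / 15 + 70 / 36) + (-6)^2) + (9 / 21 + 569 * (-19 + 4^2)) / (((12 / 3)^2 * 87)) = 37.65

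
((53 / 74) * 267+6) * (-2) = -14595/37 = -394.46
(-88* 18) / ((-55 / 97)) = 2793.60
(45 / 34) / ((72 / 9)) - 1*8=-2131/272 = -7.83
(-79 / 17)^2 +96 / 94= 307199/13583 = 22.62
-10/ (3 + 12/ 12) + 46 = 87/2 = 43.50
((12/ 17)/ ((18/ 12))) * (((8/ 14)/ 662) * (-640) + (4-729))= -13448840/39389 = -341.44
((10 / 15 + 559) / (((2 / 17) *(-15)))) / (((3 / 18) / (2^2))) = -114172/15 = -7611.47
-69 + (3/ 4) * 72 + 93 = 78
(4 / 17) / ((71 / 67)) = 268/1207 = 0.22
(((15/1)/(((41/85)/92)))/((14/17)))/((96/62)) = 5151425/2296 = 2243.65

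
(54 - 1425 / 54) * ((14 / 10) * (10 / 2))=3479/18 = 193.28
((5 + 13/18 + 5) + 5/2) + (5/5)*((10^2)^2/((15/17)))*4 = 408119/9 = 45346.56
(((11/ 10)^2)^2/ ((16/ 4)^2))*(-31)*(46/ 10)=-10439033/800000 = -13.05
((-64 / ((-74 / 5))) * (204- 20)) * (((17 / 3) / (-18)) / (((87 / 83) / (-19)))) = 394628480/86913 = 4540.50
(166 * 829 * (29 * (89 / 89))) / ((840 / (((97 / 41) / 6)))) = 193554091/103320 = 1873.35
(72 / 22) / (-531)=-4/649 = -0.01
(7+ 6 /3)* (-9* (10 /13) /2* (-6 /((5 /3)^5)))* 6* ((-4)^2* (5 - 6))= -11337408/8125 = -1395.37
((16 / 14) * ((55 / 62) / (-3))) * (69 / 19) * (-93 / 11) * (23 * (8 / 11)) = 253920/1463 = 173.56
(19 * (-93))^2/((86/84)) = 131136138/43 = 3049677.63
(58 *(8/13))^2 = 215296/169 = 1273.94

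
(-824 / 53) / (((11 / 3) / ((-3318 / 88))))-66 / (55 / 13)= 4626096/32065 = 144.27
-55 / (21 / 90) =-1650/7 = -235.71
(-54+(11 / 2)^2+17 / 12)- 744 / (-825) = -17681/825 = -21.43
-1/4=-0.25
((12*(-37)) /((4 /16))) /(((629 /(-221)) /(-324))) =-202176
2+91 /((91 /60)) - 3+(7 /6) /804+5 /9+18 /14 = 2054537/33768 = 60.84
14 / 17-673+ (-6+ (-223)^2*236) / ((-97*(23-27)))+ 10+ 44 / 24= 146367767/4947 = 29587.18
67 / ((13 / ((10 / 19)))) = 670/247 = 2.71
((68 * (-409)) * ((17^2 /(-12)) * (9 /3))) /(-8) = -2009417/8 = -251177.12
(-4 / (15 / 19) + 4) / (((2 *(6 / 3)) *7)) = -4/105 = -0.04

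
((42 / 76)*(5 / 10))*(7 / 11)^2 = 1029/9196 = 0.11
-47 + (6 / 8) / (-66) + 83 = 3167/88 = 35.99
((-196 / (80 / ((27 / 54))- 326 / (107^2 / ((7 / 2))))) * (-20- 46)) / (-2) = -24684044/610233 = -40.45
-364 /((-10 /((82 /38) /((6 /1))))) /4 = 3731/1140 = 3.27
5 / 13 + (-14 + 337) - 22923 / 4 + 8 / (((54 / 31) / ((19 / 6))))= -22714567/4212 = -5392.82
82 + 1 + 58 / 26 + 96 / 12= 1212/13 = 93.23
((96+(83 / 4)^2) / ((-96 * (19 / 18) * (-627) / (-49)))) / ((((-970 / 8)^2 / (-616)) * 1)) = 0.02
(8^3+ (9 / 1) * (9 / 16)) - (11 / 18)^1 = 74369/144 = 516.45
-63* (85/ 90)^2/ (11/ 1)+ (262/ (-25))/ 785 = -5.12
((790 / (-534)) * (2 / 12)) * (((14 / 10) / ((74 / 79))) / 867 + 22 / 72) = -46723207/616686696 = -0.08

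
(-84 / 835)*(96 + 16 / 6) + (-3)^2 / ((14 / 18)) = 9619/5845 = 1.65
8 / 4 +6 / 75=52/25 = 2.08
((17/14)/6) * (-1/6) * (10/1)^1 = -85/252 = -0.34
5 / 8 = 0.62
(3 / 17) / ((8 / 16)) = 6/17 = 0.35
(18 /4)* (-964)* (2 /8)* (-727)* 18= 14191767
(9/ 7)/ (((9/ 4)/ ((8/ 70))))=16/245 = 0.07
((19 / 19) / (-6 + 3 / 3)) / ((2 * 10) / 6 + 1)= -3/65 = -0.05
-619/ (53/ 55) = -34045/53 = -642.36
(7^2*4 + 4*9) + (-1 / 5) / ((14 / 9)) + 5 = 16581/70 = 236.87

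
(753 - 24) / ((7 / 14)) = 1458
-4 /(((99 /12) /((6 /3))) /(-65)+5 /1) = -2080/2567 = -0.81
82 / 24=41/12 = 3.42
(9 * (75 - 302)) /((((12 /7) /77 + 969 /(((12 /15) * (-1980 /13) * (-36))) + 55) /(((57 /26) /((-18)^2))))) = -167378904/668889611 = -0.25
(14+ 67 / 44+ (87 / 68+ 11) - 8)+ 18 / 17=3901/187 = 20.86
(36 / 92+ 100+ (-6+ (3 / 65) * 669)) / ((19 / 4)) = 749104/28405 = 26.37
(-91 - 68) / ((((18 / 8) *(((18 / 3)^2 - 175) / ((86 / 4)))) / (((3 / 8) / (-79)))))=-2279/43924 = -0.05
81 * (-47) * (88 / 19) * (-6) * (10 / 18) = 1116720/19 = 58774.74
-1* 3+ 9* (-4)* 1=-39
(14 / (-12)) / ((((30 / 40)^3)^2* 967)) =-14336/2114829 = -0.01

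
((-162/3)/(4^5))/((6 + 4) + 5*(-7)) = 27/12800 = 0.00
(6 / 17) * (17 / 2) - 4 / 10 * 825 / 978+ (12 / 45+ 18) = 51172/2445 = 20.93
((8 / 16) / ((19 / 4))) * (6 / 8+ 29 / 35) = 221/1330 = 0.17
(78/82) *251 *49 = 479661/41 = 11699.05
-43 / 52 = -0.83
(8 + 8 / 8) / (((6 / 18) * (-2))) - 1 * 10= -23.50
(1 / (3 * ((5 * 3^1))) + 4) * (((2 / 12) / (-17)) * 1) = -0.04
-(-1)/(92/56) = 14/23 = 0.61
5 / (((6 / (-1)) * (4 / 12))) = -5/2 = -2.50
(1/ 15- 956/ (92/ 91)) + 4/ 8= -652079/690 = -945.04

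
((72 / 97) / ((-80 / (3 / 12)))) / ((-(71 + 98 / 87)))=783/24347000 = 0.00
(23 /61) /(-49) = -23/2989 = -0.01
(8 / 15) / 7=8/105 = 0.08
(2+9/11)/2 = 31/22 = 1.41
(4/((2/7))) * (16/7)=32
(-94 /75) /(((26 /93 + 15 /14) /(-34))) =31.54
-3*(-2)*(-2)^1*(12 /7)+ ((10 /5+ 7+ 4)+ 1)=-46/7 = -6.57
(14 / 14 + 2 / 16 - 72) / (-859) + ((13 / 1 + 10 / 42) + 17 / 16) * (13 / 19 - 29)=-404.85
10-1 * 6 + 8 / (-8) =3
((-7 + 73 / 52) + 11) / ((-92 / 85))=-23885/4784 = -4.99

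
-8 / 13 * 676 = -416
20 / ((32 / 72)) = 45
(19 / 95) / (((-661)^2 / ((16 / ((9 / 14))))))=224/19661445 = 0.00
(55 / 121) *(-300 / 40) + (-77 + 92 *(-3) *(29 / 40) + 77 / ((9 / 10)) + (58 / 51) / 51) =-3098432/15895 = -194.93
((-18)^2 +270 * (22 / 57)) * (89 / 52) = 732.90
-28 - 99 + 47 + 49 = -31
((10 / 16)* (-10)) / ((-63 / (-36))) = -25/7 = -3.57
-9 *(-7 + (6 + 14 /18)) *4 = 8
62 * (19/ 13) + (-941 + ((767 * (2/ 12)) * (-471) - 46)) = -1588753/26 = -61105.88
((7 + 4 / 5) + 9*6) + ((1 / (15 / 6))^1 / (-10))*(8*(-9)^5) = 473937/25 = 18957.48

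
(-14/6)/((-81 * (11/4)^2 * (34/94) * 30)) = 2632/7497765 = 0.00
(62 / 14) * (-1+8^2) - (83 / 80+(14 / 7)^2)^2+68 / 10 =1666711/6400 = 260.42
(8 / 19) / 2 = 4/19 = 0.21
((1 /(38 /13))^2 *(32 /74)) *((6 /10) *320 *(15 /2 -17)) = -64896/703 = -92.31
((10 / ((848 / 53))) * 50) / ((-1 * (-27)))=125/108 = 1.16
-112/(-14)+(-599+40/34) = -10027/17 = -589.82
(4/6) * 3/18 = 1/9 = 0.11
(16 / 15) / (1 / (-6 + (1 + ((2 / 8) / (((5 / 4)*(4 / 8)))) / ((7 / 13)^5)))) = 5158576/1260525 = 4.09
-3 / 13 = -0.23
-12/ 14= -6/7 = -0.86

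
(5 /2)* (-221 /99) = -1105/198 = -5.58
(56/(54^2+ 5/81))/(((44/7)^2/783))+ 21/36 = 47226683/48994836 = 0.96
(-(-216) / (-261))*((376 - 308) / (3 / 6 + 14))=-3264/841 = -3.88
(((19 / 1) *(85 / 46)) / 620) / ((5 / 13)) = 0.15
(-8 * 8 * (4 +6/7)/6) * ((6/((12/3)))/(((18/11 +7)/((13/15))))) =-7.80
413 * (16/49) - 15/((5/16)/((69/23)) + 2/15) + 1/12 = 114565/1596 = 71.78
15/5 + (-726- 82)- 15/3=-810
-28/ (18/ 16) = -224/9 = -24.89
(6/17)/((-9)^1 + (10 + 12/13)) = 78/425 = 0.18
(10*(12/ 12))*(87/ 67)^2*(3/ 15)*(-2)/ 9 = -0.75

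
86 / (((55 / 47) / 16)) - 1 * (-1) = 64727/55 = 1176.85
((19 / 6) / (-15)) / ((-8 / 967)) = 18373/720 = 25.52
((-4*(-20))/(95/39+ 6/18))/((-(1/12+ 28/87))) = -30160/423 = -71.30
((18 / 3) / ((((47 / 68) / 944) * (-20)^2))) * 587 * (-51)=-720643464/1175 = -613313.59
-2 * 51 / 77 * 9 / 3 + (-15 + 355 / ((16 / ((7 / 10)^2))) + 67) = 1451243/24640 = 58.90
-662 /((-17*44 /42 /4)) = 27804/187 = 148.68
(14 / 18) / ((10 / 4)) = 14/45 = 0.31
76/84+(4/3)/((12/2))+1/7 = 80/63 = 1.27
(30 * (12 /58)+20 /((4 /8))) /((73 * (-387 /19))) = -25460/819279 = -0.03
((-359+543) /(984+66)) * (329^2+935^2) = 90386872/525 = 172165.47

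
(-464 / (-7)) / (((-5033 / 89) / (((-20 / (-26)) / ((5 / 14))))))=-165184/65429 = -2.52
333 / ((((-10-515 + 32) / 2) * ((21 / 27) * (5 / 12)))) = -71928/17255 = -4.17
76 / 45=1.69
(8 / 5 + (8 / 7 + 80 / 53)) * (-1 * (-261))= 2058768/1855 = 1109.85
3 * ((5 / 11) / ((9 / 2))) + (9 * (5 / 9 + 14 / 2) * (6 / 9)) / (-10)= -698/165 = -4.23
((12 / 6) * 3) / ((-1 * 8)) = -3/4 = -0.75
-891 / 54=-33/2 = -16.50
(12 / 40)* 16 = 24/5 = 4.80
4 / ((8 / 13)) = 13/2 = 6.50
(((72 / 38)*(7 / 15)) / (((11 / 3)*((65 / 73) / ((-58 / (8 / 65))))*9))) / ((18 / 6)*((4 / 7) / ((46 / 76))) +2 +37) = -2385859/7038075 = -0.34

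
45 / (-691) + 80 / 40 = 1337/691 = 1.93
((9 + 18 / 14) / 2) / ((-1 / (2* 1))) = -72/7 = -10.29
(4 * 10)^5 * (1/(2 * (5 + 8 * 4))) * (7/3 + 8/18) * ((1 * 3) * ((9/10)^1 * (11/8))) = 528000000/37 = 14270270.27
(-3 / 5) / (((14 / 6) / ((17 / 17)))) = -9/35 = -0.26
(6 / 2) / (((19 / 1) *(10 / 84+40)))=126/32015 = 0.00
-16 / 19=-0.84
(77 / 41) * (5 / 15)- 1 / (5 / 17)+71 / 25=203/3075 = 0.07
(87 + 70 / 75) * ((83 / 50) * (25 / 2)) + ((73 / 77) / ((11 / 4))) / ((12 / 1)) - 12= 30706213/16940 = 1812.65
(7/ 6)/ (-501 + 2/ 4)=-1/429 = 0.00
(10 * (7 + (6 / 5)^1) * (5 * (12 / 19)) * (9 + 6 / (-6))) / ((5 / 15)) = 118080/19 = 6214.74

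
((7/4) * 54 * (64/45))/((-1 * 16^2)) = -21/40 = -0.52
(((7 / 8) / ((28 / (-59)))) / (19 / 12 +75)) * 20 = -885/1838 = -0.48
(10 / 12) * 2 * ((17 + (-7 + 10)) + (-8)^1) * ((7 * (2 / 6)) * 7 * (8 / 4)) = 1960/3 = 653.33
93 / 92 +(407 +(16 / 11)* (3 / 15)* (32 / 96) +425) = 12646577/15180 = 833.11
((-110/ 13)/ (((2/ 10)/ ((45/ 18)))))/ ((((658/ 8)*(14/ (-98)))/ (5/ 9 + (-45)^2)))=100265000/5499 = 18233.32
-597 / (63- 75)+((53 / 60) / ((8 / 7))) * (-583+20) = -184993/480 = -385.40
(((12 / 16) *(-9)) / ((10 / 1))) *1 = -27/40 = -0.68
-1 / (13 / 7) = -7/13 = -0.54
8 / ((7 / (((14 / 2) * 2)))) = 16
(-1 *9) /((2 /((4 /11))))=-18/11 = -1.64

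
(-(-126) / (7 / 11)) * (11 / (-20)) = -1089/10 = -108.90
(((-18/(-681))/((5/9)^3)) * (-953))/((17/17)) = -4168422/28375 = -146.90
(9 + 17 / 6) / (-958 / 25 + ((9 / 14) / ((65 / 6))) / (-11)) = -1776775/5754558 = -0.31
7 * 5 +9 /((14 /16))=317/7 = 45.29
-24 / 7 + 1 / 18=-425/126 = -3.37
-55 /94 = -0.59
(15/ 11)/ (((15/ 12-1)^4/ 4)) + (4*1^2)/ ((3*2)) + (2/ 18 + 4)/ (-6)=829429/594 = 1396.35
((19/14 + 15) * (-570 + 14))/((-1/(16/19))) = 1018592/133 = 7658.59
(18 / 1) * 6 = 108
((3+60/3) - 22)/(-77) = -1/77 = -0.01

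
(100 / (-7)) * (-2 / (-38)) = -100/133 = -0.75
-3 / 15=-1/5 = -0.20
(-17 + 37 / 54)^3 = -683797841/157464 = -4342.57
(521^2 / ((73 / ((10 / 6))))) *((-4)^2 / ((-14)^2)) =5428820/10731 = 505.90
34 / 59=0.58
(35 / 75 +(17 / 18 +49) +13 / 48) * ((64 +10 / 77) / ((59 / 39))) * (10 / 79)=55773887/205084 = 271.96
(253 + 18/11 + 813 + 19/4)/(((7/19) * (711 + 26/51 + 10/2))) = 45722265/11254936 = 4.06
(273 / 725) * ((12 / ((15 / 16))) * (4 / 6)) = 11648/3625 = 3.21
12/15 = 4/5 = 0.80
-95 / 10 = -19/2 = -9.50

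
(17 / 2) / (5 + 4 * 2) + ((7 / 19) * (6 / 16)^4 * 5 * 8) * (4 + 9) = 4.44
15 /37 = 0.41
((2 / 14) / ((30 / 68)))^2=0.10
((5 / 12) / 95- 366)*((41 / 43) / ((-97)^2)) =-3421327/92245836 = -0.04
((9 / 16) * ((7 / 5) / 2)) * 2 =0.79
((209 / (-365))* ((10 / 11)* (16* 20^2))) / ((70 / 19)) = -462080/511 = -904.27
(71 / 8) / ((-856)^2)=71/5861888 = 0.00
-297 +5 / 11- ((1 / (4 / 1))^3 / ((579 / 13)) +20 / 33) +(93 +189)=-6176143/407616 = -15.15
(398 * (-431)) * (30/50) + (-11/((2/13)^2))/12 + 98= -24687247/240 = -102863.53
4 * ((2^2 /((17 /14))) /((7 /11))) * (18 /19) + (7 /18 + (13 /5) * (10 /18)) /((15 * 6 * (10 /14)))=17132071/872100 = 19.64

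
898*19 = 17062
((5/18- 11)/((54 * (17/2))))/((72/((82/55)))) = -7913/16358760 = 0.00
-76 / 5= -15.20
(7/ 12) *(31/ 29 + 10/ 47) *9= 36687/5452 = 6.73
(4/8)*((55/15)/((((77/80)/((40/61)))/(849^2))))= 384427200/427 = 900297.89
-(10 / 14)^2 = -25/49 = -0.51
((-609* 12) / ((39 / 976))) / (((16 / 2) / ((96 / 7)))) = -4075776/13 = -313521.23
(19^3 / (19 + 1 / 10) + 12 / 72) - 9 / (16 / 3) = 3278377/9168 = 357.59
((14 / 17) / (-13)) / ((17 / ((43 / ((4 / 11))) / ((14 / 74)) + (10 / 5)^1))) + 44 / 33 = -22615/22542 = -1.00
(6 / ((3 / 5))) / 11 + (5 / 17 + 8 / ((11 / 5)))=905/187 = 4.84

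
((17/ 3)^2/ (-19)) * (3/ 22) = -289/1254 = -0.23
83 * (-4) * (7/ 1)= -2324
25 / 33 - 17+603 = 586.76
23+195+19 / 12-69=1807/12 = 150.58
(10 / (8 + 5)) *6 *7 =420/13 = 32.31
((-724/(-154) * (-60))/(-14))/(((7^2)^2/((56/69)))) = 28960/4252171 = 0.01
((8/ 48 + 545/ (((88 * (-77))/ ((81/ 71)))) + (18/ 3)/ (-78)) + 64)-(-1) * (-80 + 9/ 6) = -272097607/18762744 = -14.50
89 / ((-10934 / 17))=-1513/10934 = -0.14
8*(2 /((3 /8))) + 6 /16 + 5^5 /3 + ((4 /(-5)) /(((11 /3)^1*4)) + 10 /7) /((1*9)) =30072347/27720 = 1084.86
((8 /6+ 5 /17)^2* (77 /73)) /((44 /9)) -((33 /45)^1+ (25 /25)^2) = -1.16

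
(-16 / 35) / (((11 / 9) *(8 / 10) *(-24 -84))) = 1/231 = 0.00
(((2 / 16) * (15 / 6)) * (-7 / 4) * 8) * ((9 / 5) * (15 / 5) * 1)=-23.62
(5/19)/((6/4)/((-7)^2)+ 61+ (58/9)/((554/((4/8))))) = 610785/141664513 = 0.00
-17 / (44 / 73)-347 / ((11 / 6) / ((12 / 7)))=-108623/308 = -352.67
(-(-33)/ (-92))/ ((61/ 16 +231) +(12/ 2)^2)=-132/99659 = 0.00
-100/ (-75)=4/3 = 1.33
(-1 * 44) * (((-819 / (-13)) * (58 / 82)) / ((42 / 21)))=-40194/41 = -980.34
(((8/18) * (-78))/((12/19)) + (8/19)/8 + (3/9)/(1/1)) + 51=-599/171 = -3.50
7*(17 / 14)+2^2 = 25/2 = 12.50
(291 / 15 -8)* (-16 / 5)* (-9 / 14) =4104/175 = 23.45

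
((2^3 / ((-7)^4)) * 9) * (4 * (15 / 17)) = 4320/40817 = 0.11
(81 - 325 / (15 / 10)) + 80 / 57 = -2551/19 = -134.26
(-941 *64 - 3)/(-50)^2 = -60227/2500 = -24.09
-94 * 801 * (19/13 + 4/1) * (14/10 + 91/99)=-681895928/715 = -953700.60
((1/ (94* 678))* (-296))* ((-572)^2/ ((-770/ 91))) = 14306864/79665 = 179.59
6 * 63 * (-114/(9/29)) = -138852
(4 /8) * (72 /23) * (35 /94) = 630/1081 = 0.58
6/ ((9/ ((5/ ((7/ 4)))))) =40/21 = 1.90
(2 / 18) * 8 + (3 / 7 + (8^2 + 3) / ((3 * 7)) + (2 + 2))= 536/63 = 8.51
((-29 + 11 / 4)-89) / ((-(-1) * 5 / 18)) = -4149/10 = -414.90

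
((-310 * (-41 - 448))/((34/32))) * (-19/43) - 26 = -63067.53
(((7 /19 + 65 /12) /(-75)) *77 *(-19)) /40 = 101563/36000 = 2.82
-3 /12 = -1/4 = -0.25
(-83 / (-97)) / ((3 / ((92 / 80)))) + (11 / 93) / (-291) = 177317/541260 = 0.33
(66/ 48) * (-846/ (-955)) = 4653/3820 = 1.22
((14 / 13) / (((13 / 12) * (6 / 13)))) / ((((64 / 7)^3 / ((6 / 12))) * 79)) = 2401/134610944 = 0.00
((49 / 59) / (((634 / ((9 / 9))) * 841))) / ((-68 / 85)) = -245/125833784 = 0.00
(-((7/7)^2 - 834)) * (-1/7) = -119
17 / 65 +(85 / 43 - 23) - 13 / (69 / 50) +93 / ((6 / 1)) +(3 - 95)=-41148317/385710 = -106.68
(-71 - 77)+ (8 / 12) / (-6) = -1333/9 = -148.11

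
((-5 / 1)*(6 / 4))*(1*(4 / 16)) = -15/8 = -1.88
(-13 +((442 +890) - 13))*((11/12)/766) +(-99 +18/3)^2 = 39757987/4596 = 8650.56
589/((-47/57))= -714.32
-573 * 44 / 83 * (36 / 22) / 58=-20628/2407 = -8.57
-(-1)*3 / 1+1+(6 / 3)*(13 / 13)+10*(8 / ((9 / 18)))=166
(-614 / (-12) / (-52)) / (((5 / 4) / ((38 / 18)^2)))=-110827/31590 = -3.51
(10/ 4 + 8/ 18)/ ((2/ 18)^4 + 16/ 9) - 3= -31353/23330 = -1.34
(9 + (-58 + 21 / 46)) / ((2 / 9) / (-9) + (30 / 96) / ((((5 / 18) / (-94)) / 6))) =180873/2364239 = 0.08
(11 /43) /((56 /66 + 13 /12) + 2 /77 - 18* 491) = -3388/117024543 = 0.00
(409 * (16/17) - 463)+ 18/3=-1225/17 = -72.06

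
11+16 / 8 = 13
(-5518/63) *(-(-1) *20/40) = -2759/63 = -43.79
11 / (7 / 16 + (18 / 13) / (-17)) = 38896/1259 = 30.89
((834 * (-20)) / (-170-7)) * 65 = 361400/59 = 6125.42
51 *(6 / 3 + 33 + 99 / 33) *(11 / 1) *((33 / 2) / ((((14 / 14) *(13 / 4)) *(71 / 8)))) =11255904/923 = 12194.91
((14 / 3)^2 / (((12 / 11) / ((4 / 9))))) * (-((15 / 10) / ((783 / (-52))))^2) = -1457456/16553403 = -0.09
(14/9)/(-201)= -14/1809 = -0.01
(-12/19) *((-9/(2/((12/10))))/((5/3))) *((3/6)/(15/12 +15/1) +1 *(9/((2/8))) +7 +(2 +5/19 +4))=59173416/586625 = 100.87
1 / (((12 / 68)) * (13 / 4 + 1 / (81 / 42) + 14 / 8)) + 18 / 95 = 1.22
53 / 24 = 2.21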